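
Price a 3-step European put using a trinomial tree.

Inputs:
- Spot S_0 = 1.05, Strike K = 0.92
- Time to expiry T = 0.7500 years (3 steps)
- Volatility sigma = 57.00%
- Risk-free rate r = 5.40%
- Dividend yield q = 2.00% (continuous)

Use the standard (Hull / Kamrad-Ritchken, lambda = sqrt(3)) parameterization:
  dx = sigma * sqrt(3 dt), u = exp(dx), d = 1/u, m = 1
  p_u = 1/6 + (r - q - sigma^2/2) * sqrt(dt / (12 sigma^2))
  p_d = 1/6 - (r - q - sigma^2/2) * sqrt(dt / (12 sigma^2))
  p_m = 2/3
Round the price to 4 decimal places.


dt = T/N = 0.250000; dx = sigma*sqrt(3*dt) = 0.493634
u = exp(dx) = 1.638260; d = 1/u = 0.610404
p_u = 0.134140, p_m = 0.666667, p_d = 0.199193
Discount per step: exp(-r*dt) = 0.986591
Stock lattice S(k, j) with j the centered position index:
  k=0: S(0,+0) = 1.0500
  k=1: S(1,-1) = 0.6409; S(1,+0) = 1.0500; S(1,+1) = 1.7202
  k=2: S(2,-2) = 0.3912; S(2,-1) = 0.6409; S(2,+0) = 1.0500; S(2,+1) = 1.7202; S(2,+2) = 2.8181
  k=3: S(3,-3) = 0.2388; S(3,-2) = 0.3912; S(3,-1) = 0.6409; S(3,+0) = 1.0500; S(3,+1) = 1.7202; S(3,+2) = 2.8181; S(3,+3) = 4.6168
Terminal payoffs V(N, j) = max(K - S_T, 0):
  V(3,-3) = 0.681196; V(3,-2) = 0.528777; V(3,-1) = 0.279076; V(3,+0) = 0.000000; V(3,+1) = 0.000000; V(3,+2) = 0.000000; V(3,+3) = 0.000000
Backward induction: V(k, j) = exp(-r*dt) * [p_u * V(k+1, j+1) + p_m * V(k+1, j) + p_d * V(k+1, j-1)]
  V(2,-2) = exp(-r*dt) * [p_u*0.279076 + p_m*0.528777 + p_d*0.681196] = 0.518595
  V(2,-1) = exp(-r*dt) * [p_u*0.000000 + p_m*0.279076 + p_d*0.528777] = 0.287472
  V(2,+0) = exp(-r*dt) * [p_u*0.000000 + p_m*0.000000 + p_d*0.279076] = 0.054845
  V(2,+1) = exp(-r*dt) * [p_u*0.000000 + p_m*0.000000 + p_d*0.000000] = 0.000000
  V(2,+2) = exp(-r*dt) * [p_u*0.000000 + p_m*0.000000 + p_d*0.000000] = 0.000000
  V(1,-1) = exp(-r*dt) * [p_u*0.054845 + p_m*0.287472 + p_d*0.518595] = 0.298252
  V(1,+0) = exp(-r*dt) * [p_u*0.000000 + p_m*0.054845 + p_d*0.287472] = 0.092568
  V(1,+1) = exp(-r*dt) * [p_u*0.000000 + p_m*0.000000 + p_d*0.054845] = 0.010778
  V(0,+0) = exp(-r*dt) * [p_u*0.010778 + p_m*0.092568 + p_d*0.298252] = 0.120924

Answer: Price = V(0,0) = 0.1209


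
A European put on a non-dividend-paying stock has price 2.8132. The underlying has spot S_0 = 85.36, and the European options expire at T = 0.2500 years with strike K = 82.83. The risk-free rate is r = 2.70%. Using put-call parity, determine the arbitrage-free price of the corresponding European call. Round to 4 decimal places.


Answer: Call price = 5.9004

Derivation:
Put-call parity: C - P = S_0 * exp(-qT) - K * exp(-rT).
S_0 * exp(-qT) = 85.3600 * 1.00000000 = 85.36000000
K * exp(-rT) = 82.8300 * 0.99327273 = 82.27278023
C = P + S*exp(-qT) - K*exp(-rT)
C = 2.8132 + 85.36000000 - 82.27278023 = 5.9004


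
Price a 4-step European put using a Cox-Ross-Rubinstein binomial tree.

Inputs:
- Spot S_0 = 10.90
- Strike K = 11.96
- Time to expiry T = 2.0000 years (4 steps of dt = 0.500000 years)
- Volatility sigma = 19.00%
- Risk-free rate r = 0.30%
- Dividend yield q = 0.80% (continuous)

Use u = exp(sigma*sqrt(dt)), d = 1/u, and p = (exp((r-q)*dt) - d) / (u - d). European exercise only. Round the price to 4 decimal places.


dt = T/N = 0.500000
u = exp(sigma*sqrt(dt)) = 1.143793; d = 1/u = 0.874284
p = (exp((r-q)*dt) - d) / (u - d) = 0.457198
Discount per step: exp(-r*dt) = 0.998501
Stock lattice S(k, i) with i counting down-moves:
  k=0: S(0,0) = 10.9000
  k=1: S(1,0) = 12.4673; S(1,1) = 9.5297
  k=2: S(2,0) = 14.2601; S(2,1) = 10.9000; S(2,2) = 8.3317
  k=3: S(3,0) = 16.3106; S(3,1) = 12.4673; S(3,2) = 9.5297; S(3,3) = 7.2842
  k=4: S(4,0) = 18.6559; S(4,1) = 14.2601; S(4,2) = 10.9000; S(4,3) = 8.3317; S(4,4) = 6.3685
Terminal payoffs V(N, i) = max(K - S_T, 0):
  V(4,0) = 0.000000; V(4,1) = 0.000000; V(4,2) = 1.060000; V(4,3) = 3.628344; V(4,4) = 5.591515
Backward induction: V(k, i) = exp(-r*dt) * [p * V(k+1, i) + (1-p) * V(k+1, i+1)].
  V(3,0) = exp(-r*dt) * [p*0.000000 + (1-p)*0.000000] = 0.000000
  V(3,1) = exp(-r*dt) * [p*0.000000 + (1-p)*1.060000] = 0.574507
  V(3,2) = exp(-r*dt) * [p*1.060000 + (1-p)*3.628344] = 2.450423
  V(3,3) = exp(-r*dt) * [p*3.628344 + (1-p)*5.591515] = 4.686921
  V(2,0) = exp(-r*dt) * [p*0.000000 + (1-p)*0.574507] = 0.311376
  V(2,1) = exp(-r*dt) * [p*0.574507 + (1-p)*2.450423] = 1.590370
  V(2,2) = exp(-r*dt) * [p*2.450423 + (1-p)*4.686921] = 3.658905
  V(1,0) = exp(-r*dt) * [p*0.311376 + (1-p)*1.590370] = 1.004109
  V(1,1) = exp(-r*dt) * [p*1.590370 + (1-p)*3.658905] = 2.709108
  V(0,0) = exp(-r*dt) * [p*1.004109 + (1-p)*2.709108] = 1.926693

Answer: Price = V(0,0) = 1.9267


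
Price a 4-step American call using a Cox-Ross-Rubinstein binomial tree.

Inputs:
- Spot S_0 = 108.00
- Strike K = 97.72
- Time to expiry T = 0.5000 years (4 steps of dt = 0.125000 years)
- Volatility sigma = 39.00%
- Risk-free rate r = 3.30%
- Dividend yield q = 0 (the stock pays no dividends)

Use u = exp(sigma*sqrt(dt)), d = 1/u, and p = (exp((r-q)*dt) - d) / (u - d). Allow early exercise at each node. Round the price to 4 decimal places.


dt = T/N = 0.125000
u = exp(sigma*sqrt(dt)) = 1.147844; d = 1/u = 0.871198
p = (exp((r-q)*dt) - d) / (u - d) = 0.480525
Discount per step: exp(-r*dt) = 0.995883
Stock lattice S(k, i) with i counting down-moves:
  k=0: S(0,0) = 108.0000
  k=1: S(1,0) = 123.9672; S(1,1) = 94.0894
  k=2: S(2,0) = 142.2951; S(2,1) = 108.0000; S(2,2) = 81.9705
  k=3: S(3,0) = 163.3326; S(3,1) = 123.9672; S(3,2) = 94.0894; S(3,3) = 71.4126
  k=4: S(4,0) = 187.4804; S(4,1) = 142.2951; S(4,2) = 108.0000; S(4,3) = 81.9705; S(4,4) = 62.2145
Terminal payoffs V(N, i) = max(S_T - K, 0):
  V(4,0) = 89.760439; V(4,1) = 44.575072; V(4,2) = 10.280000; V(4,3) = 0.000000; V(4,4) = 0.000000
Backward induction: V(k, i) = exp(-r*dt) * [p * V(k+1, i) + (1-p) * V(k+1, i+1)]; then take max(V_cont, immediate exercise) for American.
  V(3,0) = exp(-r*dt) * [p*89.760439 + (1-p)*44.575072] = 66.014878; exercise = 65.612613; V(3,0) = max -> 66.014878
  V(3,1) = exp(-r*dt) * [p*44.575072 + (1-p)*10.280000] = 26.649469; exercise = 26.247204; V(3,1) = max -> 26.649469
  V(3,2) = exp(-r*dt) * [p*10.280000 + (1-p)*0.000000] = 4.919458; exercise = 0.000000; V(3,2) = max -> 4.919458
  V(3,3) = exp(-r*dt) * [p*0.000000 + (1-p)*0.000000] = 0.000000; exercise = 0.000000; V(3,3) = max -> 0.000000
  V(2,0) = exp(-r*dt) * [p*66.014878 + (1-p)*26.649469] = 45.377945; exercise = 44.575072; V(2,0) = max -> 45.377945
  V(2,1) = exp(-r*dt) * [p*26.649469 + (1-p)*4.919458] = 15.298028; exercise = 10.280000; V(2,1) = max -> 15.298028
  V(2,2) = exp(-r*dt) * [p*4.919458 + (1-p)*0.000000] = 2.354189; exercise = 0.000000; V(2,2) = max -> 2.354189
  V(1,0) = exp(-r*dt) * [p*45.377945 + (1-p)*15.298028] = 29.629693; exercise = 26.247204; V(1,0) = max -> 29.629693
  V(1,1) = exp(-r*dt) * [p*15.298028 + (1-p)*2.354189] = 8.538727; exercise = 0.000000; V(1,1) = max -> 8.538727
  V(0,0) = exp(-r*dt) * [p*29.629693 + (1-p)*8.538727] = 18.596585; exercise = 10.280000; V(0,0) = max -> 18.596585

Answer: Price = V(0,0) = 18.5966


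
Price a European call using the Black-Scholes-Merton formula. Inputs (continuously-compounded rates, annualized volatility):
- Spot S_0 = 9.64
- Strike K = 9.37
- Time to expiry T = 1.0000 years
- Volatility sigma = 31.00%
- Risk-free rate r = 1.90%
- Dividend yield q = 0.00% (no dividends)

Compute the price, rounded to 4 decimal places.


Answer: Price = 1.3966

Derivation:
d1 = (ln(S/K) + (r - q + 0.5*sigma^2) * T) / (sigma * sqrt(T)) = 0.30792907
d2 = d1 - sigma * sqrt(T) = -0.00207093
exp(-rT) = 0.98117936; exp(-qT) = 1.00000000
C = S_0 * exp(-qT) * N(d1) - K * exp(-rT) * N(d2)
N(d1) = 0.62093185; N(d2) = 0.49917382
C = 9.6400 * 1.00000000 * 0.62093185 - 9.3700 * 0.98117936 * 0.49917382 = 1.3966


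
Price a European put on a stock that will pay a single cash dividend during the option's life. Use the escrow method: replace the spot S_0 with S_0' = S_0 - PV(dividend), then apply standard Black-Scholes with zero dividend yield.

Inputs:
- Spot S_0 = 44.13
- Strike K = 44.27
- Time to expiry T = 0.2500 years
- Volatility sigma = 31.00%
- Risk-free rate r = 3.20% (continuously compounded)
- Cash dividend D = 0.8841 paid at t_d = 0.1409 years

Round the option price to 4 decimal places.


PV(D) = D * exp(-r * t_d) = 0.8841 * 0.99550135 = 0.88012274
S_0' = S_0 - PV(D) = 44.1300 - 0.88012274 = 43.24987726
d1 = (ln(S_0'/K) + (r + sigma^2/2)*T) / (sigma*sqrt(T)) = -0.02129259
d2 = d1 - sigma*sqrt(T) = -0.17629259
exp(-rT) = 0.99203191
N(-d1) = 0.50849387; N(-d2) = 0.56996796
P = K * exp(-rT) * N(-d2) - S_0' * N(-d1) = 44.2700 * 0.99203191 * 0.56996796 - 43.24987726 * 0.50849387 = 3.0391

Answer: Price = 3.0391


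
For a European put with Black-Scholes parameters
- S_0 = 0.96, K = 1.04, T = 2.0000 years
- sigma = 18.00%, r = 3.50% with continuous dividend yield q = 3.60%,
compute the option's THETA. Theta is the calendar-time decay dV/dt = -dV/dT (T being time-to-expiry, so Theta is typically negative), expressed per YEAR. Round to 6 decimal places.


Answer: Theta = -0.017961

Derivation:
d1 = -0.1950149735; d2 = -0.4495734147
phi(d1) = 0.3914278964; exp(-qT) = 0.9305308958; exp(-rT) = 0.9323938199
Theta = -S*exp(-qT)*phi(d1)*sigma/(2*sqrt(T)) + r*K*exp(-rT)*N(-d2) - q*S*exp(-qT)*N(-d1)
N(-d1) = 0.5773093872; N(-d2) = 0.6734909695; sqrt(T) = 1.4142135624
Term 1 = -0.9600 * 0.9305308958 * 0.3914278964 * 0.1800 / (2 * 1.4142135624) = -0.0222526284
Term 2 = 0.0350 * 1.0400 * 0.9323938199 * 0.6734909695 = 0.0228577010
Term 3 = -0.0360 * 0.9600 * 0.9305308958 * 0.5773093872 = -0.0185657779
Theta = -0.0222526284 + (0.0228577010) + (-0.0185657779) = -0.017961


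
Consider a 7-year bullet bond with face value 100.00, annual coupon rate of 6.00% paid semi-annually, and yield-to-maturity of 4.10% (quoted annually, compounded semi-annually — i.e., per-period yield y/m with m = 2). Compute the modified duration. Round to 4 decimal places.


Answer: Modified duration = 5.7729

Derivation:
Coupon per period c = face * coupon_rate / m = 3.000000
Periods per year m = 2; per-period yield y/m = 0.020500
Number of cashflows N = 14
Cashflows (t years, CF_t, discount factor 1/(1+y/m)^(m*t), PV):
  t = 0.5000: CF_t = 3.000000, DF = 0.979912, PV = 2.939735
  t = 1.0000: CF_t = 3.000000, DF = 0.960227, PV = 2.880681
  t = 1.5000: CF_t = 3.000000, DF = 0.940938, PV = 2.822814
  t = 2.0000: CF_t = 3.000000, DF = 0.922036, PV = 2.766109
  t = 2.5000: CF_t = 3.000000, DF = 0.903514, PV = 2.710542
  t = 3.0000: CF_t = 3.000000, DF = 0.885364, PV = 2.656093
  t = 3.5000: CF_t = 3.000000, DF = 0.867579, PV = 2.602736
  t = 4.0000: CF_t = 3.000000, DF = 0.850151, PV = 2.550452
  t = 4.5000: CF_t = 3.000000, DF = 0.833073, PV = 2.499218
  t = 5.0000: CF_t = 3.000000, DF = 0.816338, PV = 2.449013
  t = 5.5000: CF_t = 3.000000, DF = 0.799939, PV = 2.399817
  t = 6.0000: CF_t = 3.000000, DF = 0.783870, PV = 2.351609
  t = 6.5000: CF_t = 3.000000, DF = 0.768123, PV = 2.304370
  t = 7.0000: CF_t = 103.000000, DF = 0.752693, PV = 77.527378
Price P = sum_t PV_t = 111.460569
First compute Macaulay numerator sum_t t * PV_t:
  t * PV_t at t = 0.5000: 1.469868
  t * PV_t at t = 1.0000: 2.880681
  t * PV_t at t = 1.5000: 4.234221
  t * PV_t at t = 2.0000: 5.532217
  t * PV_t at t = 2.5000: 6.776356
  t * PV_t at t = 3.0000: 7.968278
  t * PV_t at t = 3.5000: 9.109578
  t * PV_t at t = 4.0000: 10.201809
  t * PV_t at t = 4.5000: 11.246482
  t * PV_t at t = 5.0000: 12.245067
  t * PV_t at t = 5.5000: 13.198994
  t * PV_t at t = 6.0000: 14.109655
  t * PV_t at t = 6.5000: 14.978402
  t * PV_t at t = 7.0000: 542.691648
Macaulay duration D = 656.643256 / 111.460569 = 5.891261
Modified duration = D / (1 + y/m) = 5.891261 / (1 + 0.020500) = 5.772916


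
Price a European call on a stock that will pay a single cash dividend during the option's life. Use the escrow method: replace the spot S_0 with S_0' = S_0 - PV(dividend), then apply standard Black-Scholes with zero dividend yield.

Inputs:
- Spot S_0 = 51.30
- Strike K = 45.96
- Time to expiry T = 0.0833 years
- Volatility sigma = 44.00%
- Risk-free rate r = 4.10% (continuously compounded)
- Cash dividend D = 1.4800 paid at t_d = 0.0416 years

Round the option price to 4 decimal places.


Answer: Price = 4.9416

Derivation:
PV(D) = D * exp(-r * t_d) = 1.4800 * 0.99829585 = 1.47747786
S_0' = S_0 - PV(D) = 51.3000 - 1.47747786 = 49.82252214
d1 = (ln(S_0'/K) + (r + sigma^2/2)*T) / (sigma*sqrt(T)) = 0.72583054
d2 = d1 - sigma*sqrt(T) = 0.59883889
exp(-rT) = 0.99659053
N(d1) = 0.76602867; N(d2) = 0.72535984
C = S_0' * N(d1) - K * exp(-rT) * N(d2) = 49.82252214 * 0.76602867 - 45.9600 * 0.99659053 * 0.72535984 = 4.9416


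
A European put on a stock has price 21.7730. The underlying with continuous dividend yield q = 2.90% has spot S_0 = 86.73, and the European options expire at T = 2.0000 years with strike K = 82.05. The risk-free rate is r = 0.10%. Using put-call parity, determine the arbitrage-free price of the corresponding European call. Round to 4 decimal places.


Answer: Call price = 21.7297

Derivation:
Put-call parity: C - P = S_0 * exp(-qT) - K * exp(-rT).
S_0 * exp(-qT) = 86.7300 * 0.94364995 = 81.84275994
K * exp(-rT) = 82.0500 * 0.99800200 = 81.88606399
C = P + S*exp(-qT) - K*exp(-rT)
C = 21.7730 + 81.84275994 - 81.88606399 = 21.7297


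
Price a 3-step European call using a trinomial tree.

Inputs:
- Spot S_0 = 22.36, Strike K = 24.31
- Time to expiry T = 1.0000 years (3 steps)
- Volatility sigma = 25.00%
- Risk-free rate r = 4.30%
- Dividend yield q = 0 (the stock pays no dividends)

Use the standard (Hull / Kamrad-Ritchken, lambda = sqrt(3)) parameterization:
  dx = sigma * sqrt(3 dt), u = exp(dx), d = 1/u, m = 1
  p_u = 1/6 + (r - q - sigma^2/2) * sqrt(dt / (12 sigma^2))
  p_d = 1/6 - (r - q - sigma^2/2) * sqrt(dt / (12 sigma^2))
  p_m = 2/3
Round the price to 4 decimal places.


Answer: Price = V(0,0) = 1.8916

Derivation:
dt = T/N = 0.333333; dx = sigma*sqrt(3*dt) = 0.250000
u = exp(dx) = 1.284025; d = 1/u = 0.778801
p_u = 0.174500, p_m = 0.666667, p_d = 0.158833
Discount per step: exp(-r*dt) = 0.985769
Stock lattice S(k, j) with j the centered position index:
  k=0: S(0,+0) = 22.3600
  k=1: S(1,-1) = 17.4140; S(1,+0) = 22.3600; S(1,+1) = 28.7108
  k=2: S(2,-2) = 13.5620; S(2,-1) = 17.4140; S(2,+0) = 22.3600; S(2,+1) = 28.7108; S(2,+2) = 36.8654
  k=3: S(3,-3) = 10.5621; S(3,-2) = 13.5620; S(3,-1) = 17.4140; S(3,+0) = 22.3600; S(3,+1) = 28.7108; S(3,+2) = 36.8654; S(3,+3) = 47.3361
Terminal payoffs V(N, j) = max(S_T - K, 0):
  V(3,-3) = 0.000000; V(3,-2) = 0.000000; V(3,-1) = 0.000000; V(3,+0) = 0.000000; V(3,+1) = 4.400808; V(3,+2) = 12.555408; V(3,+3) = 23.026120
Backward induction: V(k, j) = exp(-r*dt) * [p_u * V(k+1, j+1) + p_m * V(k+1, j) + p_d * V(k+1, j-1)]
  V(2,-2) = exp(-r*dt) * [p_u*0.000000 + p_m*0.000000 + p_d*0.000000] = 0.000000
  V(2,-1) = exp(-r*dt) * [p_u*0.000000 + p_m*0.000000 + p_d*0.000000] = 0.000000
  V(2,+0) = exp(-r*dt) * [p_u*4.400808 + p_m*0.000000 + p_d*0.000000] = 0.757012
  V(2,+1) = exp(-r*dt) * [p_u*12.555408 + p_m*4.400808 + p_d*0.000000] = 5.051859
  V(2,+2) = exp(-r*dt) * [p_u*23.026120 + p_m*12.555408 + p_d*4.400808] = 12.901078
  V(1,-1) = exp(-r*dt) * [p_u*0.757012 + p_m*0.000000 + p_d*0.000000] = 0.130219
  V(1,+0) = exp(-r*dt) * [p_u*5.051859 + p_m*0.757012 + p_d*0.000000] = 1.366497
  V(1,+1) = exp(-r*dt) * [p_u*12.901078 + p_m*5.051859 + p_d*0.757012] = 5.657705
  V(0,+0) = exp(-r*dt) * [p_u*5.657705 + p_m*1.366497 + p_d*0.130219] = 1.891642


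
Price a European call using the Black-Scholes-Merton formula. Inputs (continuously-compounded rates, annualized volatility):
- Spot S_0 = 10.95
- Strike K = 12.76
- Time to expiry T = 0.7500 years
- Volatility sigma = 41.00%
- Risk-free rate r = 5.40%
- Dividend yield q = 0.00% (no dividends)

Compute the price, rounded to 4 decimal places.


d1 = (ln(S/K) + (r - q + 0.5*sigma^2) * T) / (sigma * sqrt(T)) = -0.13923526
d2 = d1 - sigma * sqrt(T) = -0.49430568
exp(-rT) = 0.96030916; exp(-qT) = 1.00000000
C = S_0 * exp(-qT) * N(d1) - K * exp(-rT) * N(d2)
N(d1) = 0.44463212; N(d2) = 0.31054516
C = 10.9500 * 1.00000000 * 0.44463212 - 12.7600 * 0.96030916 * 0.31054516 = 1.0634

Answer: Price = 1.0634


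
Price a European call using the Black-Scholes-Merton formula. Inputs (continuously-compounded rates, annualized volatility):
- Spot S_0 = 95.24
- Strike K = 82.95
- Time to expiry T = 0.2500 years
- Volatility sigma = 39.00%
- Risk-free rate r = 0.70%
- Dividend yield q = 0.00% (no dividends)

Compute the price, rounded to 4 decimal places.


Answer: Price = 14.8303

Derivation:
d1 = (ln(S/K) + (r - q + 0.5*sigma^2) * T) / (sigma * sqrt(T)) = 0.81499746
d2 = d1 - sigma * sqrt(T) = 0.61999746
exp(-rT) = 0.99825153; exp(-qT) = 1.00000000
C = S_0 * exp(-qT) * N(d1) - K * exp(-rT) * N(d2)
N(d1) = 0.79246312; N(d2) = 0.73237027
C = 95.2400 * 1.00000000 * 0.79246312 - 82.9500 * 0.99825153 * 0.73237027 = 14.8303


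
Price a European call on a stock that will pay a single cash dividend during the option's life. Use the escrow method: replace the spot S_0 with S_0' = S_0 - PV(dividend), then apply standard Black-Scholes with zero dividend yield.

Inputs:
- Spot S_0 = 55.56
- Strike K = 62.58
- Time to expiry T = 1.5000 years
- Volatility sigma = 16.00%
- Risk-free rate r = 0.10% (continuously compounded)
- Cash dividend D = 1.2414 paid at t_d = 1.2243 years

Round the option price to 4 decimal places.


PV(D) = D * exp(-r * t_d) = 1.2414 * 0.99877645 = 1.23988108
S_0' = S_0 - PV(D) = 55.5600 - 1.23988108 = 54.32011892
d1 = (ln(S_0'/K) + (r + sigma^2/2)*T) / (sigma*sqrt(T)) = -0.61671551
d2 = d1 - sigma*sqrt(T) = -0.81267469
exp(-rT) = 0.99850112
N(d1) = 0.26871119; N(d2) = 0.20820230
C = S_0' * N(d1) - K * exp(-rT) * N(d2) = 54.32011892 * 0.26871119 - 62.5800 * 0.99850112 * 0.20820230 = 1.5867

Answer: Price = 1.5867


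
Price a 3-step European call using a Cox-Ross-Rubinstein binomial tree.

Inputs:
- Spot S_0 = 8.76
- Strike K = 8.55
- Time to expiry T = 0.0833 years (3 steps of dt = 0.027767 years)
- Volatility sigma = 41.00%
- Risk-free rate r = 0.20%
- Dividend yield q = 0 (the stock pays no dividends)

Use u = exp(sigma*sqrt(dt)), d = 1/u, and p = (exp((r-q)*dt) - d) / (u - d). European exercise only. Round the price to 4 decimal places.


dt = T/N = 0.027767
u = exp(sigma*sqrt(dt)) = 1.070708; d = 1/u = 0.933962
p = (exp((r-q)*dt) - d) / (u - d) = 0.483333
Discount per step: exp(-r*dt) = 0.999944
Stock lattice S(k, i) with i counting down-moves:
  k=0: S(0,0) = 8.7600
  k=1: S(1,0) = 9.3794; S(1,1) = 8.1815
  k=2: S(2,0) = 10.0426; S(2,1) = 8.7600; S(2,2) = 7.6412
  k=3: S(3,0) = 10.7527; S(3,1) = 9.3794; S(3,2) = 8.1815; S(3,3) = 7.1366
Terminal payoffs V(N, i) = max(S_T - K, 0):
  V(3,0) = 2.202679; V(3,1) = 0.829398; V(3,2) = 0.000000; V(3,3) = 0.000000
Backward induction: V(k, i) = exp(-r*dt) * [p * V(k+1, i) + (1-p) * V(k+1, i+1)].
  V(2,0) = exp(-r*dt) * [p*2.202679 + (1-p)*0.829398] = 1.493067
  V(2,1) = exp(-r*dt) * [p*0.829398 + (1-p)*0.000000] = 0.400853
  V(2,2) = exp(-r*dt) * [p*0.000000 + (1-p)*0.000000] = 0.000000
  V(1,0) = exp(-r*dt) * [p*1.493067 + (1-p)*0.400853] = 0.928704
  V(1,1) = exp(-r*dt) * [p*0.400853 + (1-p)*0.000000] = 0.193735
  V(0,0) = exp(-r*dt) * [p*0.928704 + (1-p)*0.193735] = 0.548939

Answer: Price = V(0,0) = 0.5489


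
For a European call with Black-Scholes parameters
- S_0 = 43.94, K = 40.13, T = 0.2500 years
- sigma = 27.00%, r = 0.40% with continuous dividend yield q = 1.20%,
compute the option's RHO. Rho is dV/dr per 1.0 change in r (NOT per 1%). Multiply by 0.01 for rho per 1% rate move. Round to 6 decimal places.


d1 = 0.7245435754; d2 = 0.5895435754
phi(d1) = 0.3068426420; exp(-qT) = 0.9970044955; exp(-rT) = 0.9990004998
N(d2) = 0.7222516551
Rho = K*T*exp(-rT)*N(d2) = 40.1300 * 0.2500 * 0.9990004998 * 0.7222516551 = 7.238747

Answer: Rho = 7.238747


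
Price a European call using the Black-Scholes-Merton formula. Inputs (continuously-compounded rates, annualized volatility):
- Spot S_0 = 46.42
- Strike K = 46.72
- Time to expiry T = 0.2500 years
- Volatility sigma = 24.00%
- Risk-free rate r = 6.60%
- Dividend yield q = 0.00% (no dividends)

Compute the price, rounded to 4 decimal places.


Answer: Price = 2.4498

Derivation:
d1 = (ln(S/K) + (r - q + 0.5*sigma^2) * T) / (sigma * sqrt(T)) = 0.14381719
d2 = d1 - sigma * sqrt(T) = 0.02381719
exp(-rT) = 0.98363538; exp(-qT) = 1.00000000
C = S_0 * exp(-qT) * N(d1) - K * exp(-rT) * N(d2)
N(d1) = 0.55717758; N(d2) = 0.50950078
C = 46.4200 * 1.00000000 * 0.55717758 - 46.7200 * 0.98363538 * 0.50950078 = 2.4498


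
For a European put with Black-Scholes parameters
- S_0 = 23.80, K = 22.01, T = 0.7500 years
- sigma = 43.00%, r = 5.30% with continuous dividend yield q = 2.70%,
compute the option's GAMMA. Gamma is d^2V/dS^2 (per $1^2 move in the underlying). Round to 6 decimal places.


d1 = 0.4485237812; d2 = 0.0761328575
phi(d1) = 0.3607661464; exp(-qT) = 0.9799536543; exp(-rT) = 0.9610296665
Gamma = exp(-qT) * phi(d1) / (S * sigma * sqrt(T)) = 0.9799536543 * 0.3607661464 / (23.8000 * 0.4300 * 0.8660254038) = 0.039889

Answer: Gamma = 0.039889


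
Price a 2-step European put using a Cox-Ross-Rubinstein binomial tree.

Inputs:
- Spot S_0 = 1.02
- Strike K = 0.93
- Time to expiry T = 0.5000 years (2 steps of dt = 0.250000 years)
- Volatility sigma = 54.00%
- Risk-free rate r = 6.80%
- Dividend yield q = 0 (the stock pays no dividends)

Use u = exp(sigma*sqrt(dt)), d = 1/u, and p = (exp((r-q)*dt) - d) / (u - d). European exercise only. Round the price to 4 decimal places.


dt = T/N = 0.250000
u = exp(sigma*sqrt(dt)) = 1.309964; d = 1/u = 0.763379
p = (exp((r-q)*dt) - d) / (u - d) = 0.464275
Discount per step: exp(-r*dt) = 0.983144
Stock lattice S(k, i) with i counting down-moves:
  k=0: S(0,0) = 1.0200
  k=1: S(1,0) = 1.3362; S(1,1) = 0.7786
  k=2: S(2,0) = 1.7503; S(2,1) = 1.0200; S(2,2) = 0.5944
Terminal payoffs V(N, i) = max(K - S_T, 0):
  V(2,0) = 0.000000; V(2,1) = 0.000000; V(2,2) = 0.335597
Backward induction: V(k, i) = exp(-r*dt) * [p * V(k+1, i) + (1-p) * V(k+1, i+1)].
  V(1,0) = exp(-r*dt) * [p*0.000000 + (1-p)*0.000000] = 0.000000
  V(1,1) = exp(-r*dt) * [p*0.000000 + (1-p)*0.335597] = 0.176757
  V(0,0) = exp(-r*dt) * [p*0.000000 + (1-p)*0.176757] = 0.093097

Answer: Price = V(0,0) = 0.0931


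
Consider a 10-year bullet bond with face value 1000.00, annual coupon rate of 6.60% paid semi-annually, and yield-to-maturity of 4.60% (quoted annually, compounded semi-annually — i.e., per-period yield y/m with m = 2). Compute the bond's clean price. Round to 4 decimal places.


Coupon per period c = face * coupon_rate / m = 33.000000
Periods per year m = 2; per-period yield y/m = 0.023000
Number of cashflows N = 20
Cashflows (t years, CF_t, discount factor 1/(1+y/m)^(m*t), PV):
  t = 0.5000: CF_t = 33.000000, DF = 0.977517, PV = 32.258065
  t = 1.0000: CF_t = 33.000000, DF = 0.955540, PV = 31.532810
  t = 1.5000: CF_t = 33.000000, DF = 0.934056, PV = 30.823861
  t = 2.0000: CF_t = 33.000000, DF = 0.913056, PV = 30.130851
  t = 2.5000: CF_t = 33.000000, DF = 0.892528, PV = 29.453423
  t = 3.0000: CF_t = 33.000000, DF = 0.872461, PV = 28.791225
  t = 3.5000: CF_t = 33.000000, DF = 0.852846, PV = 28.143915
  t = 4.0000: CF_t = 33.000000, DF = 0.833671, PV = 27.511158
  t = 4.5000: CF_t = 33.000000, DF = 0.814928, PV = 26.892628
  t = 5.0000: CF_t = 33.000000, DF = 0.796606, PV = 26.288003
  t = 5.5000: CF_t = 33.000000, DF = 0.778696, PV = 25.696973
  t = 6.0000: CF_t = 33.000000, DF = 0.761189, PV = 25.119231
  t = 6.5000: CF_t = 33.000000, DF = 0.744075, PV = 24.554478
  t = 7.0000: CF_t = 33.000000, DF = 0.727346, PV = 24.002422
  t = 7.5000: CF_t = 33.000000, DF = 0.710993, PV = 23.462778
  t = 8.0000: CF_t = 33.000000, DF = 0.695008, PV = 22.935267
  t = 8.5000: CF_t = 33.000000, DF = 0.679382, PV = 22.419616
  t = 9.0000: CF_t = 33.000000, DF = 0.664108, PV = 21.915558
  t = 9.5000: CF_t = 33.000000, DF = 0.649177, PV = 21.422833
  t = 10.0000: CF_t = 1033.000000, DF = 0.634581, PV = 655.522567
Price P = sum_t PV_t = 1158.877660

Answer: Price = 1158.8777


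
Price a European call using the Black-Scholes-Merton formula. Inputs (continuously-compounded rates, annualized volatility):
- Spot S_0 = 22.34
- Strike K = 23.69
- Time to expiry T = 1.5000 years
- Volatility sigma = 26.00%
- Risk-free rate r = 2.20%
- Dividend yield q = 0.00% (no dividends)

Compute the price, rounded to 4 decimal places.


Answer: Price = 2.5815

Derivation:
d1 = (ln(S/K) + (r - q + 0.5*sigma^2) * T) / (sigma * sqrt(T)) = 0.07859023
d2 = d1 - sigma * sqrt(T) = -0.23984344
exp(-rT) = 0.96753856; exp(-qT) = 1.00000000
C = S_0 * exp(-qT) * N(d1) - K * exp(-rT) * N(d2)
N(d1) = 0.53132072; N(d2) = 0.40522582
C = 22.3400 * 1.00000000 * 0.53132072 - 23.6900 * 0.96753856 * 0.40522582 = 2.5815


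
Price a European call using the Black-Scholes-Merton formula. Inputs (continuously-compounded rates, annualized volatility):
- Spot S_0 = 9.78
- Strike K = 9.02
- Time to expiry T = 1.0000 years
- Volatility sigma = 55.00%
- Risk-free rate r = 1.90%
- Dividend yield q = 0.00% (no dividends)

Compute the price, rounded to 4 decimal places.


d1 = (ln(S/K) + (r - q + 0.5*sigma^2) * T) / (sigma * sqrt(T)) = 0.45662755
d2 = d1 - sigma * sqrt(T) = -0.09337245
exp(-rT) = 0.98117936; exp(-qT) = 1.00000000
C = S_0 * exp(-qT) * N(d1) - K * exp(-rT) * N(d2)
N(d1) = 0.67603061; N(d2) = 0.46280384
C = 9.7800 * 1.00000000 * 0.67603061 - 9.0200 * 0.98117936 * 0.46280384 = 2.5157

Answer: Price = 2.5157


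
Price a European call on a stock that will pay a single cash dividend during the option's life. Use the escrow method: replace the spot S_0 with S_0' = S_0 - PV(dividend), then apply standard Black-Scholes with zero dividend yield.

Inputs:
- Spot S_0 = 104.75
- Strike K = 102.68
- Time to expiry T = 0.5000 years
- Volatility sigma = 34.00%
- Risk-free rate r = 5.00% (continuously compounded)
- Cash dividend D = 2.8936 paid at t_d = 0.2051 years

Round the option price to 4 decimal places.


PV(D) = D * exp(-r * t_d) = 2.8936 * 0.98979740 = 2.86407777
S_0' = S_0 - PV(D) = 104.7500 - 2.86407777 = 101.88592223
d1 = (ln(S_0'/K) + (r + sigma^2/2)*T) / (sigma*sqrt(T)) = 0.19190222
d2 = d1 - sigma*sqrt(T) = -0.04851409
exp(-rT) = 0.97530991
N(d1) = 0.57609060; N(d2) = 0.48065327
C = S_0' * N(d1) - K * exp(-rT) * N(d2) = 101.88592223 * 0.57609060 - 102.6800 * 0.97530991 * 0.48065327 = 10.5606

Answer: Price = 10.5606


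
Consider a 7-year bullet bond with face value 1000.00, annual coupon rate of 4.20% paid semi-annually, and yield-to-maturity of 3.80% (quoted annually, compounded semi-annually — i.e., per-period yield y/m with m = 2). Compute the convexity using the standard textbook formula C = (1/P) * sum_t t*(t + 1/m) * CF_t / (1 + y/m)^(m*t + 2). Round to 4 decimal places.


Coupon per period c = face * coupon_rate / m = 21.000000
Periods per year m = 2; per-period yield y/m = 0.019000
Number of cashflows N = 14
Cashflows (t years, CF_t, discount factor 1/(1+y/m)^(m*t), PV):
  t = 0.5000: CF_t = 21.000000, DF = 0.981354, PV = 20.608440
  t = 1.0000: CF_t = 21.000000, DF = 0.963056, PV = 20.224180
  t = 1.5000: CF_t = 21.000000, DF = 0.945099, PV = 19.847086
  t = 2.0000: CF_t = 21.000000, DF = 0.927477, PV = 19.477022
  t = 2.5000: CF_t = 21.000000, DF = 0.910184, PV = 19.113859
  t = 3.0000: CF_t = 21.000000, DF = 0.893213, PV = 18.757467
  t = 3.5000: CF_t = 21.000000, DF = 0.876558, PV = 18.407720
  t = 4.0000: CF_t = 21.000000, DF = 0.860214, PV = 18.064495
  t = 4.5000: CF_t = 21.000000, DF = 0.844175, PV = 17.727669
  t = 5.0000: CF_t = 21.000000, DF = 0.828434, PV = 17.397124
  t = 5.5000: CF_t = 21.000000, DF = 0.812988, PV = 17.072742
  t = 6.0000: CF_t = 21.000000, DF = 0.797829, PV = 16.754408
  t = 6.5000: CF_t = 21.000000, DF = 0.782953, PV = 16.442010
  t = 7.0000: CF_t = 1021.000000, DF = 0.768354, PV = 784.489556
Price P = sum_t PV_t = 1024.383777
Convexity numerator sum_t t*(t + 1/m) * CF_t / (1+y/m)^(m*t + 2):
  t = 0.5000: term = 9.923543
  t = 1.0000: term = 29.215533
  t = 1.5000: term = 57.341577
  t = 2.0000: term = 93.787335
  t = 2.5000: term = 138.057902
  t = 3.0000: term = 189.677196
  t = 3.5000: term = 248.187369
  t = 4.0000: term = 313.148229
  t = 4.5000: term = 384.136689
  t = 5.0000: term = 460.746220
  t = 5.5000: term = 542.586323
  t = 6.0000: term = 629.282024
  t = 6.5000: term = 720.473367
  t = 7.0000: term = 39664.145394
Convexity = (1/P) * sum = 43480.708700 / 1024.383777 = 42.445722

Answer: Convexity = 42.4457


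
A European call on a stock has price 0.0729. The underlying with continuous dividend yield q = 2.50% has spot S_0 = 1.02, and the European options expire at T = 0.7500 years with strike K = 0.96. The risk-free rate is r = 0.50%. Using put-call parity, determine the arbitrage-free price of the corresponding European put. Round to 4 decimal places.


Put-call parity: C - P = S_0 * exp(-qT) - K * exp(-rT).
S_0 * exp(-qT) = 1.0200 * 0.98142469 = 1.00105318
K * exp(-rT) = 0.9600 * 0.99625702 = 0.95640674
P = C - S*exp(-qT) + K*exp(-rT)
P = 0.0729 - 1.00105318 + 0.95640674 = 0.0283

Answer: Put price = 0.0283


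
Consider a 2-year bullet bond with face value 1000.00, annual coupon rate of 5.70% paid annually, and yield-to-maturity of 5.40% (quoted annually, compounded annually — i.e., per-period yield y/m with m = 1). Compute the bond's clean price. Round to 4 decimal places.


Coupon per period c = face * coupon_rate / m = 57.000000
Periods per year m = 1; per-period yield y/m = 0.054000
Number of cashflows N = 2
Cashflows (t years, CF_t, discount factor 1/(1+y/m)^(m*t), PV):
  t = 1.0000: CF_t = 57.000000, DF = 0.948767, PV = 54.079696
  t = 2.0000: CF_t = 1057.000000, DF = 0.900158, PV = 951.467078
Price P = sum_t PV_t = 1005.546774

Answer: Price = 1005.5468


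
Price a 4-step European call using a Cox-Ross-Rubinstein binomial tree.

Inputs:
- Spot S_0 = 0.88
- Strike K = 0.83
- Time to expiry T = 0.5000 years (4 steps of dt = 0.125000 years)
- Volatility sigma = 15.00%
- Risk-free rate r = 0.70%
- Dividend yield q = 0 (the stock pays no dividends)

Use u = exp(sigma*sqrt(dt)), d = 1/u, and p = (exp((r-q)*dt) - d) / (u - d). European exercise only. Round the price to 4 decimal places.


dt = T/N = 0.125000
u = exp(sigma*sqrt(dt)) = 1.054464; d = 1/u = 0.948349
p = (exp((r-q)*dt) - d) / (u - d) = 0.494994
Discount per step: exp(-r*dt) = 0.999125
Stock lattice S(k, i) with i counting down-moves:
  k=0: S(0,0) = 0.8800
  k=1: S(1,0) = 0.9279; S(1,1) = 0.8345
  k=2: S(2,0) = 0.9785; S(2,1) = 0.8800; S(2,2) = 0.7914
  k=3: S(3,0) = 1.0318; S(3,1) = 0.9279; S(3,2) = 0.8345; S(3,3) = 0.7506
  k=4: S(4,0) = 1.0880; S(4,1) = 0.9785; S(4,2) = 0.8800; S(4,3) = 0.7914; S(4,4) = 0.7118
Terminal payoffs V(N, i) = max(S_T - K, 0):
  V(4,0) = 0.257954; V(4,1) = 0.148468; V(4,2) = 0.050000; V(4,3) = 0.000000; V(4,4) = 0.000000
Backward induction: V(k, i) = exp(-r*dt) * [p * V(k+1, i) + (1-p) * V(k+1, i+1)].
  V(3,0) = exp(-r*dt) * [p*0.257954 + (1-p)*0.148468] = 0.202485
  V(3,1) = exp(-r*dt) * [p*0.148468 + (1-p)*0.050000] = 0.098655
  V(3,2) = exp(-r*dt) * [p*0.050000 + (1-p)*0.000000] = 0.024728
  V(3,3) = exp(-r*dt) * [p*0.000000 + (1-p)*0.000000] = 0.000000
  V(2,0) = exp(-r*dt) * [p*0.202485 + (1-p)*0.098655] = 0.149919
  V(2,1) = exp(-r*dt) * [p*0.098655 + (1-p)*0.024728] = 0.061268
  V(2,2) = exp(-r*dt) * [p*0.024728 + (1-p)*0.000000] = 0.012230
  V(1,0) = exp(-r*dt) * [p*0.149919 + (1-p)*0.061268] = 0.105058
  V(1,1) = exp(-r*dt) * [p*0.061268 + (1-p)*0.012230] = 0.036471
  V(0,0) = exp(-r*dt) * [p*0.105058 + (1-p)*0.036471] = 0.070359

Answer: Price = V(0,0) = 0.0704


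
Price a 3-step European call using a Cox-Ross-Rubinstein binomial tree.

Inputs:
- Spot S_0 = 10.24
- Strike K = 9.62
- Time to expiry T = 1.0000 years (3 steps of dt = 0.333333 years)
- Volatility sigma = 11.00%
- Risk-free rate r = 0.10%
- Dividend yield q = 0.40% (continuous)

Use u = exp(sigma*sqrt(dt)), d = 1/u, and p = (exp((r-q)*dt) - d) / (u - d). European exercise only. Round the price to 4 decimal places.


dt = T/N = 0.333333
u = exp(sigma*sqrt(dt)) = 1.065569; d = 1/u = 0.938466
p = (exp((r-q)*dt) - d) / (u - d) = 0.476264
Discount per step: exp(-r*dt) = 0.999667
Stock lattice S(k, i) with i counting down-moves:
  k=0: S(0,0) = 10.2400
  k=1: S(1,0) = 10.9114; S(1,1) = 9.6099
  k=2: S(2,0) = 11.6269; S(2,1) = 10.2400; S(2,2) = 9.0186
  k=3: S(3,0) = 12.3892; S(3,1) = 10.9114; S(3,2) = 9.6099; S(3,3) = 8.4636
Terminal payoffs V(N, i) = max(S_T - K, 0):
  V(3,0) = 2.769226; V(3,1) = 1.291422; V(3,2) = 0.000000; V(3,3) = 0.000000
Backward induction: V(k, i) = exp(-r*dt) * [p * V(k+1, i) + (1-p) * V(k+1, i+1)].
  V(2,0) = exp(-r*dt) * [p*2.769226 + (1-p)*1.291422] = 1.994583
  V(2,1) = exp(-r*dt) * [p*1.291422 + (1-p)*0.000000] = 0.614854
  V(2,2) = exp(-r*dt) * [p*0.000000 + (1-p)*0.000000] = 0.000000
  V(1,0) = exp(-r*dt) * [p*1.994583 + (1-p)*0.614854] = 1.271546
  V(1,1) = exp(-r*dt) * [p*0.614854 + (1-p)*0.000000] = 0.292735
  V(0,0) = exp(-r*dt) * [p*1.271546 + (1-p)*0.292735] = 0.758655

Answer: Price = V(0,0) = 0.7587


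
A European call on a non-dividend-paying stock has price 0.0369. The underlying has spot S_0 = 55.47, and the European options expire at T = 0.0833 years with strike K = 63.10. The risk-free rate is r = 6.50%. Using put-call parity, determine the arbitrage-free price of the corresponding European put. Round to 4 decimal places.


Put-call parity: C - P = S_0 * exp(-qT) - K * exp(-rT).
S_0 * exp(-qT) = 55.4700 * 1.00000000 = 55.47000000
K * exp(-rT) = 63.1000 * 0.99460013 = 62.75926833
P = C - S*exp(-qT) + K*exp(-rT)
P = 0.0369 - 55.47000000 + 62.75926833 = 7.3262

Answer: Put price = 7.3262


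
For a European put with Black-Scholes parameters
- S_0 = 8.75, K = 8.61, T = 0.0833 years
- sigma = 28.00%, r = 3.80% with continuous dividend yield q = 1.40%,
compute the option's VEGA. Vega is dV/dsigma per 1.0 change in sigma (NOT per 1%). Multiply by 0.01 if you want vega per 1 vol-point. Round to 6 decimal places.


Answer: Vega = 0.971663

Derivation:
d1 = 0.2647343407; d2 = 0.1839214704
phi(d1) = 0.3852045956; exp(-qT) = 0.9988344797; exp(-rT) = 0.9968396046
Vega = S * exp(-qT) * phi(d1) * sqrt(T) = 8.7500 * 0.9988344797 * 0.3852045956 * 0.2886173938 = 0.971663


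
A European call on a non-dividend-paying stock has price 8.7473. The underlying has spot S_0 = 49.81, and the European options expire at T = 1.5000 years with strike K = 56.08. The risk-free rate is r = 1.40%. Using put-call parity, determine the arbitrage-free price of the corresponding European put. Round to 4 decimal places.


Put-call parity: C - P = S_0 * exp(-qT) - K * exp(-rT).
S_0 * exp(-qT) = 49.8100 * 1.00000000 = 49.81000000
K * exp(-rT) = 56.0800 * 0.97921896 = 54.91459953
P = C - S*exp(-qT) + K*exp(-rT)
P = 8.7473 - 49.81000000 + 54.91459953 = 13.8519

Answer: Put price = 13.8519


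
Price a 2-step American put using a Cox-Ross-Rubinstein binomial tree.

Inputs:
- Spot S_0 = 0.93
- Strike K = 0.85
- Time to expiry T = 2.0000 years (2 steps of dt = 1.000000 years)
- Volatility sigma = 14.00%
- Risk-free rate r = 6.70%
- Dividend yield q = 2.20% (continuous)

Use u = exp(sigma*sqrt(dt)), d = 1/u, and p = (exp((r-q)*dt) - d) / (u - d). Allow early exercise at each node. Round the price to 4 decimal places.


dt = T/N = 1.000000
u = exp(sigma*sqrt(dt)) = 1.150274; d = 1/u = 0.869358
p = (exp((r-q)*dt) - d) / (u - d) = 0.628907
Discount per step: exp(-r*dt) = 0.935195
Stock lattice S(k, i) with i counting down-moves:
  k=0: S(0,0) = 0.9300
  k=1: S(1,0) = 1.0698; S(1,1) = 0.8085
  k=2: S(2,0) = 1.2305; S(2,1) = 0.9300; S(2,2) = 0.7029
Terminal payoffs V(N, i) = max(K - S_T, 0):
  V(2,0) = 0.000000; V(2,1) = 0.000000; V(2,2) = 0.147121
Backward induction: V(k, i) = exp(-r*dt) * [p * V(k+1, i) + (1-p) * V(k+1, i+1)]; then take max(V_cont, immediate exercise) for American.
  V(1,0) = exp(-r*dt) * [p*0.000000 + (1-p)*0.000000] = 0.000000; exercise = 0.000000; V(1,0) = max -> 0.000000
  V(1,1) = exp(-r*dt) * [p*0.000000 + (1-p)*0.147121] = 0.051058; exercise = 0.041497; V(1,1) = max -> 0.051058
  V(0,0) = exp(-r*dt) * [p*0.000000 + (1-p)*0.051058] = 0.017719; exercise = 0.000000; V(0,0) = max -> 0.017719

Answer: Price = V(0,0) = 0.0177


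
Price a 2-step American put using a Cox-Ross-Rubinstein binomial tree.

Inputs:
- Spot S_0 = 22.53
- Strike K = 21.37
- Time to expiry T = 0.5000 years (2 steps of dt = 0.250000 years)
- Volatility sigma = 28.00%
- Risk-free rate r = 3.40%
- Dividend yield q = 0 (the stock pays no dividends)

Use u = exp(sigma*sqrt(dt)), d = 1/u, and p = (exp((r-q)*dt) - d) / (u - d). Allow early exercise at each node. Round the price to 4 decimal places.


Answer: Price = V(0,0) = 1.0868

Derivation:
dt = T/N = 0.250000
u = exp(sigma*sqrt(dt)) = 1.150274; d = 1/u = 0.869358
p = (exp((r-q)*dt) - d) / (u - d) = 0.495444
Discount per step: exp(-r*dt) = 0.991536
Stock lattice S(k, i) with i counting down-moves:
  k=0: S(0,0) = 22.5300
  k=1: S(1,0) = 25.9157; S(1,1) = 19.5866
  k=2: S(2,0) = 29.8101; S(2,1) = 22.5300; S(2,2) = 17.0278
Terminal payoffs V(N, i) = max(K - S_T, 0):
  V(2,0) = 0.000000; V(2,1) = 0.000000; V(2,2) = 4.342192
Backward induction: V(k, i) = exp(-r*dt) * [p * V(k+1, i) + (1-p) * V(k+1, i+1)]; then take max(V_cont, immediate exercise) for American.
  V(1,0) = exp(-r*dt) * [p*0.000000 + (1-p)*0.000000] = 0.000000; exercise = 0.000000; V(1,0) = max -> 0.000000
  V(1,1) = exp(-r*dt) * [p*0.000000 + (1-p)*4.342192] = 2.172335; exercise = 1.783359; V(1,1) = max -> 2.172335
  V(0,0) = exp(-r*dt) * [p*0.000000 + (1-p)*2.172335] = 1.086787; exercise = 0.000000; V(0,0) = max -> 1.086787


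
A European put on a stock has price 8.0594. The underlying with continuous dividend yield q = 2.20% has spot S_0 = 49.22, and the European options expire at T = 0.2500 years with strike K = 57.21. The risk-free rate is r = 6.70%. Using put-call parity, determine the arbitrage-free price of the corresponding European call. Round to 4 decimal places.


Answer: Call price = 0.7497

Derivation:
Put-call parity: C - P = S_0 * exp(-qT) - K * exp(-rT).
S_0 * exp(-qT) = 49.2200 * 0.99451510 = 48.95003309
K * exp(-rT) = 57.2100 * 0.98338950 = 56.25971337
C = P + S*exp(-qT) - K*exp(-rT)
C = 8.0594 + 48.95003309 - 56.25971337 = 0.7497


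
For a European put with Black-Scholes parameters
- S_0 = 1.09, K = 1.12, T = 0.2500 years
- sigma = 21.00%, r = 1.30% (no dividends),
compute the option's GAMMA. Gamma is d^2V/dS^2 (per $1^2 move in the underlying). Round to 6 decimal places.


Answer: Gamma = 3.432688

Derivation:
d1 = -0.1751284673; d2 = -0.2801284673
phi(d1) = 0.3928711737; exp(-qT) = 1.0000000000; exp(-rT) = 0.9967552755
Gamma = exp(-qT) * phi(d1) / (S * sigma * sqrt(T)) = 1.0000000000 * 0.3928711737 / (1.0900 * 0.2100 * 0.5000000000) = 3.432688


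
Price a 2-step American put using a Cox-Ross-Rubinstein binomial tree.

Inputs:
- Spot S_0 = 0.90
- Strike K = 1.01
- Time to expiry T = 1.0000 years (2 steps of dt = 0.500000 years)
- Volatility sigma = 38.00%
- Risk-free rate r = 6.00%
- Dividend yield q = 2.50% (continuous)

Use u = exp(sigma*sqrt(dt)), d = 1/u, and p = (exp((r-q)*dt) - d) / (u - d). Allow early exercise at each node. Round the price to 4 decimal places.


Answer: Price = V(0,0) = 0.1928

Derivation:
dt = T/N = 0.500000
u = exp(sigma*sqrt(dt)) = 1.308263; d = 1/u = 0.764372
p = (exp((r-q)*dt) - d) / (u - d) = 0.465685
Discount per step: exp(-r*dt) = 0.970446
Stock lattice S(k, i) with i counting down-moves:
  k=0: S(0,0) = 0.9000
  k=1: S(1,0) = 1.1774; S(1,1) = 0.6879
  k=2: S(2,0) = 1.5404; S(2,1) = 0.9000; S(2,2) = 0.5258
Terminal payoffs V(N, i) = max(K - S_T, 0):
  V(2,0) = 0.000000; V(2,1) = 0.110000; V(2,2) = 0.484162
Backward induction: V(k, i) = exp(-r*dt) * [p * V(k+1, i) + (1-p) * V(k+1, i+1)]; then take max(V_cont, immediate exercise) for American.
  V(1,0) = exp(-r*dt) * [p*0.000000 + (1-p)*0.110000] = 0.057038; exercise = 0.000000; V(1,0) = max -> 0.057038
  V(1,1) = exp(-r*dt) * [p*0.110000 + (1-p)*0.484162] = 0.300761; exercise = 0.322065; V(1,1) = max -> 0.322065
  V(0,0) = exp(-r*dt) * [p*0.057038 + (1-p)*0.322065] = 0.192775; exercise = 0.110000; V(0,0) = max -> 0.192775


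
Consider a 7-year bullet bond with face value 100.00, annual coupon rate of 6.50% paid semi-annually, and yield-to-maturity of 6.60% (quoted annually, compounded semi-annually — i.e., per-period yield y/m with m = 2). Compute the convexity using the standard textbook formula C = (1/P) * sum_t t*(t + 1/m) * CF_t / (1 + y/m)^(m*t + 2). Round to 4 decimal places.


Coupon per period c = face * coupon_rate / m = 3.250000
Periods per year m = 2; per-period yield y/m = 0.033000
Number of cashflows N = 14
Cashflows (t years, CF_t, discount factor 1/(1+y/m)^(m*t), PV):
  t = 0.5000: CF_t = 3.250000, DF = 0.968054, PV = 3.146176
  t = 1.0000: CF_t = 3.250000, DF = 0.937129, PV = 3.045669
  t = 1.5000: CF_t = 3.250000, DF = 0.907192, PV = 2.948373
  t = 2.0000: CF_t = 3.250000, DF = 0.878211, PV = 2.854185
  t = 2.5000: CF_t = 3.250000, DF = 0.850156, PV = 2.763006
  t = 3.0000: CF_t = 3.250000, DF = 0.822997, PV = 2.674739
  t = 3.5000: CF_t = 3.250000, DF = 0.796705, PV = 2.589292
  t = 4.0000: CF_t = 3.250000, DF = 0.771254, PV = 2.506575
  t = 4.5000: CF_t = 3.250000, DF = 0.746616, PV = 2.426501
  t = 5.0000: CF_t = 3.250000, DF = 0.722764, PV = 2.348984
  t = 5.5000: CF_t = 3.250000, DF = 0.699675, PV = 2.273944
  t = 6.0000: CF_t = 3.250000, DF = 0.677323, PV = 2.201301
  t = 6.5000: CF_t = 3.250000, DF = 0.655686, PV = 2.130979
  t = 7.0000: CF_t = 103.250000, DF = 0.634739, PV = 65.536849
Price P = sum_t PV_t = 99.446575
Convexity numerator sum_t t*(t + 1/m) * CF_t / (1+y/m)^(m*t + 2):
  t = 0.5000: term = 1.474186
  t = 1.0000: term = 4.281277
  t = 1.5000: term = 8.289017
  t = 2.0000: term = 13.373696
  t = 2.5000: term = 19.419694
  t = 3.0000: term = 26.319043
  t = 3.5000: term = 33.971013
  t = 4.0000: term = 42.281720
  t = 4.5000: term = 51.163747
  t = 5.0000: term = 60.535788
  t = 5.5000: term = 70.322309
  t = 6.0000: term = 80.453227
  t = 6.5000: term = 90.863599
  t = 7.0000: term = 3224.365157
Convexity = (1/P) * sum = 3727.113472 / 99.446575 = 37.478550

Answer: Convexity = 37.4786
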